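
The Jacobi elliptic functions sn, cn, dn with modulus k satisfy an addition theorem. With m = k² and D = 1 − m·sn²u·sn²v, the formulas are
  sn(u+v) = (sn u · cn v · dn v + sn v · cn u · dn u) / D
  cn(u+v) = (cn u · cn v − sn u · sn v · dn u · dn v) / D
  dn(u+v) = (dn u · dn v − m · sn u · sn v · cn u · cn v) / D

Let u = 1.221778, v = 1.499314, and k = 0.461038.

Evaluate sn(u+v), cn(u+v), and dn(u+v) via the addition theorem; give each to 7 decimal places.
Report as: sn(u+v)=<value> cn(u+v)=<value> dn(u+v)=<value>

sn u = 0.9222718153222382, cn u = 0.3865419752914596, dn u = 0.9050983144606621
sn v = 0.9890579748222376, cn v = 0.1475273616673664, dn v = 0.8899832024772228
m = k² = 0.212556037444
D = 1 − m·sn²u·sn²v = 0.8231378839396425
sn(u+v) = (sn u·cn v·dn v + sn v·cn u·dn u)/D = 0.4671217360312249/0.8231378839396425 = 0.567489050310163
cn(u+v) = (cn u·cn v − sn u·sn v·dn u·dn v)/D = -0.6777560473384261/0.8231378839396425 = -0.8233809432929993
dn(u+v) = (dn u·dn v − m·sn u·sn v·cn u·cn v)/D = 0.7944656513947995/0.8231378839396425 = 0.965167157162523

sn(u+v)=0.5674891 cn(u+v)=-0.8233809 dn(u+v)=0.9651672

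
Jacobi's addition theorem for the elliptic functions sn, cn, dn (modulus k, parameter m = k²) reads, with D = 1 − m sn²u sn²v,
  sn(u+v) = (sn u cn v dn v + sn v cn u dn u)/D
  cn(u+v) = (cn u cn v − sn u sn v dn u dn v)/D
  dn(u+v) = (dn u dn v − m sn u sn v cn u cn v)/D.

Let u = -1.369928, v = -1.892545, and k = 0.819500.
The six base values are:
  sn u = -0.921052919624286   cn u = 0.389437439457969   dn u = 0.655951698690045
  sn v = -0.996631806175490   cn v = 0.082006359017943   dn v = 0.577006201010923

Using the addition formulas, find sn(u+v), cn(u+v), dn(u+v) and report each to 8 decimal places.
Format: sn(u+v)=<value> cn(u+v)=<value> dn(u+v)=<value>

sn(u+v)=-0.68687281 cn(u+v)=-0.72677764 dn(u+v)=0.82653028

m = k² = 0.67158025
D = 1 − m·sn²u·sn²v = 0.4341040720231292
sn(u+v) = (sn u·cn v·dn v + sn v·cn u·dn u)/D = -0.2981742832915374/0.4341040720231292 = -0.6868728088679403
cn(u+v) = (cn u·cn v − sn u·sn v·dn u·dn v)/D = -0.3154971349008421/0.4341040720231292 = -0.726777644426317
dn(u+v) = (dn u·dn v − m·sn u·sn v·cn u·cn v)/D = 0.358800158135419/0.4341040720231292 = 0.8265302752476876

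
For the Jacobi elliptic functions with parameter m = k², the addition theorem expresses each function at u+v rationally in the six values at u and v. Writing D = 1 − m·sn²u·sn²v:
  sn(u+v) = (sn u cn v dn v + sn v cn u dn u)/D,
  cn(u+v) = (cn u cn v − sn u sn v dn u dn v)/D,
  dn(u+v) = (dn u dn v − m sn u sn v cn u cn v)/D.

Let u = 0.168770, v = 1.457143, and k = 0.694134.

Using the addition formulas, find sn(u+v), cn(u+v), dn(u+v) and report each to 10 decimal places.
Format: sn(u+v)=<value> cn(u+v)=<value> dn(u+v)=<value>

sn u = 0.1675918096793541, cn u = 0.9858564729860017, dn u = 0.9932104802796161
sn v = 0.9615955664659703, cn v = 0.2744703382024909, dn v = 0.7446311524684685
m = k² = 0.481822009956
D = 1 − m·sn²u·sn²v = 0.9874865483269164
sn(u+v) = (sn u·cn v·dn v + sn v·cn u·dn u)/D = 0.975811055395688/0.9874865483269164 = 0.9881765549606625
cn(u+v) = (cn u·cn v − sn u·sn v·dn u·dn v)/D = 0.1514016753347231/0.9874865483269164 = 0.1533202407579533
dn(u+v) = (dn u·dn v − m·sn u·sn v·cn u·cn v)/D = 0.7185647420376339/0.9874865483269164 = 0.7276704105540347

sn(u+v)=0.9881765550 cn(u+v)=0.1533202408 dn(u+v)=0.7276704106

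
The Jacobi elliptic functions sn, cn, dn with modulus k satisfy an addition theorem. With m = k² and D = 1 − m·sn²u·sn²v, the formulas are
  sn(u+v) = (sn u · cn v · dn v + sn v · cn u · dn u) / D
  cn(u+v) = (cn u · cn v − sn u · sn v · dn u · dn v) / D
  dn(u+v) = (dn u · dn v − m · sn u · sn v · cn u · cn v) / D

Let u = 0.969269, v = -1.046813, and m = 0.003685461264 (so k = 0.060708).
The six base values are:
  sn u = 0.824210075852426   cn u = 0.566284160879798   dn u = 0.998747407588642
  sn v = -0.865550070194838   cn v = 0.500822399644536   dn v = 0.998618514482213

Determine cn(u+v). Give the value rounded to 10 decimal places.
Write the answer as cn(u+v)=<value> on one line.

cn(u+v)=0.9969949924

m = k² = 0.003685461264
D = 1 − m·sn²u·sn²v = 0.9981243487898463
cn(u+v) = (cn u·cn v − sn u·sn v·dn u·dn v)/D = 0.9951249775693218/0.9981243487898463 = 0.9969949924333967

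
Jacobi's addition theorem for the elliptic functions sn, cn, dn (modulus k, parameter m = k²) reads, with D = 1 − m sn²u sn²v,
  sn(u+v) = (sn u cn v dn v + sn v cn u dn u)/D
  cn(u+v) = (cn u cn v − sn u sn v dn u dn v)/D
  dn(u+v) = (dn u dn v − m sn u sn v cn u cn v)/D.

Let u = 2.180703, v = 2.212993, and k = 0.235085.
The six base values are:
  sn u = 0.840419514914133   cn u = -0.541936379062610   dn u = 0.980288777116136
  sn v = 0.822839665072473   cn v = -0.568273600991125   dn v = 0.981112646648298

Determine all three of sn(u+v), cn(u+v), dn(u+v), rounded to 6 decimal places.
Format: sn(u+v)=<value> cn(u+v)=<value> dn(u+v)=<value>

sn(u+v)=-0.930291 cn(u+v)=-0.366822 dn(u+v)=0.975793

m = k² = 0.055264957225
D = 1 − m·sn²u·sn²v = 0.973571498916976
sn(u+v) = (sn u·cn v·dn v + sn v·cn u·dn u)/D = -0.9057048336447696/0.973571498916976 = -0.9302910311695619
cn(u+v) = (cn u·cn v − sn u·sn v·dn u·dn v)/D = -0.3571277331935277/0.973571498916976 = -0.3668222966580319
dn(u+v) = (dn u·dn v − m·sn u·sn v·cn u·cn v)/D = 0.9500039738069065/0.973571498916976 = 0.9757927125678118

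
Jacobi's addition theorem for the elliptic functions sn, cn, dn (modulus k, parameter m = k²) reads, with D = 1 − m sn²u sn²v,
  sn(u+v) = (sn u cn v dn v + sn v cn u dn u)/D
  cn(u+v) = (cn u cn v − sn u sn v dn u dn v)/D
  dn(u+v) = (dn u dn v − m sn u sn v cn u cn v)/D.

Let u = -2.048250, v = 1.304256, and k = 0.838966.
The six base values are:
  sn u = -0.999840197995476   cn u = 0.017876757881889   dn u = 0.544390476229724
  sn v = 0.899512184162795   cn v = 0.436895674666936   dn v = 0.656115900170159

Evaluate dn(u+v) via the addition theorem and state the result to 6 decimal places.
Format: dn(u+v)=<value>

m = k² = 0.703863949156
D = 1 − m·sn²u·sn²v = 0.430670078207259
dn(u+v) = (dn u·dn v − m·sn u·sn v·cn u·cn v)/D = 0.3621274113655206/0.430670078207259 = 0.8408464615720242

dn(u+v)=0.840846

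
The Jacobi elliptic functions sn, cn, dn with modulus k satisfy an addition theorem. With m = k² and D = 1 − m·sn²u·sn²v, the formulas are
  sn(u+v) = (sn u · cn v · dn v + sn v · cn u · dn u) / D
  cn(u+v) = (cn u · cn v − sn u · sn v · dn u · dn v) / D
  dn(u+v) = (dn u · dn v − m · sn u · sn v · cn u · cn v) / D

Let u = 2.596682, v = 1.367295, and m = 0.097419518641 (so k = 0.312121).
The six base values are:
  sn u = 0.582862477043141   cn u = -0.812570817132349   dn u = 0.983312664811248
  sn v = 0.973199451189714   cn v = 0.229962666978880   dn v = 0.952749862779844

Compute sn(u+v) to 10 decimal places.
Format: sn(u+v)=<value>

sn(u+v)=-0.6709246689

m = k² = 0.097419518641
D = 1 − m·sn²u·sn²v = 0.9686540176073831
sn(u+v) = (sn u·cn v·dn v + sn v·cn u·dn u)/D = -0.6498938760304023/0.9686540176073831 = -0.6709246688881423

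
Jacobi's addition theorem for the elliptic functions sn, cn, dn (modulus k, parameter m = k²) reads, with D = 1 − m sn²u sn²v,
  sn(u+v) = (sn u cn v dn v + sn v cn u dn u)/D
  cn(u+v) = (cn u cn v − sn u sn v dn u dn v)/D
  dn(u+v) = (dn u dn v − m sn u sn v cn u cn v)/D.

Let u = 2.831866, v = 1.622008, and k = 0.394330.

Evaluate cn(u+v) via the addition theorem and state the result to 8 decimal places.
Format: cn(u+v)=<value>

cn(u+v)=-0.41202885

sn u = 0.4274499163519276, cn u = -0.9040390306898979, dn u = 0.9856920234682142
sn v = 0.9998939498941228, cn v = 0.01456327453320426, dn v = 0.9189868498065148
m = k² = 0.1554961489
D = 1 − m·sn²u·sn²v = 0.9715947908382645
cn(u+v) = (cn u·cn v − sn u·sn v·dn u·dn v)/D = -0.4003250864968999/0.9715947908382645 = -0.4120288522250214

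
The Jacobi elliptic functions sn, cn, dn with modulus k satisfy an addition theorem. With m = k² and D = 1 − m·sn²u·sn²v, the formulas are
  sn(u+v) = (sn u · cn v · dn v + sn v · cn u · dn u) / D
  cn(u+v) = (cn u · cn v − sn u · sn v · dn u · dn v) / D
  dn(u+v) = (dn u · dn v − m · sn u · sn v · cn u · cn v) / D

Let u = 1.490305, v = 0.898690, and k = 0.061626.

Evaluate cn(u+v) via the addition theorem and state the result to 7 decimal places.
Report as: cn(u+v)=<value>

cn(u+v)=-0.7280362

sn u = 0.9966537592656356, cn u = 0.08173912246700763, dn u = 0.9981120228028308
sn v = 0.7822686403604346, cn v = 0.6229412286152177, dn v = 0.9988373142436873
m = k² = 0.003797763876
D = 1 − m·sn²u·sn²v = 0.9976915077613384
cn(u+v) = (cn u·cn v − sn u·sn v·dn u·dn v)/D = -0.7263555708611462/0.9976915077613384 = -0.7280362368634098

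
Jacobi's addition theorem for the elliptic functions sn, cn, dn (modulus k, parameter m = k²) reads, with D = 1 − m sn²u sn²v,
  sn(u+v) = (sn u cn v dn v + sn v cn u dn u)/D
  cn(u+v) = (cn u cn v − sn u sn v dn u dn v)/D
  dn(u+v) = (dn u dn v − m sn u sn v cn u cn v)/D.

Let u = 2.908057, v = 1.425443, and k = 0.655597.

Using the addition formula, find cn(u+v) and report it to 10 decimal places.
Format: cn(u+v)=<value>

sn u = 0.619641776816218, cn u = -0.784884748497536, dn u = 0.9137685096318797
sn v = 0.9597497704174631, cn v = 0.2808565081738837, dn v = 0.7772360940745568
m = k² = 0.429807426409
D = 1 − m·sn²u·sn²v = 0.8479902901057269
cn(u+v) = (cn u·cn v − sn u·sn v·dn u·dn v)/D = -0.6428049245578733/0.8479902901057269 = -0.7580333549311382

cn(u+v)=-0.7580333549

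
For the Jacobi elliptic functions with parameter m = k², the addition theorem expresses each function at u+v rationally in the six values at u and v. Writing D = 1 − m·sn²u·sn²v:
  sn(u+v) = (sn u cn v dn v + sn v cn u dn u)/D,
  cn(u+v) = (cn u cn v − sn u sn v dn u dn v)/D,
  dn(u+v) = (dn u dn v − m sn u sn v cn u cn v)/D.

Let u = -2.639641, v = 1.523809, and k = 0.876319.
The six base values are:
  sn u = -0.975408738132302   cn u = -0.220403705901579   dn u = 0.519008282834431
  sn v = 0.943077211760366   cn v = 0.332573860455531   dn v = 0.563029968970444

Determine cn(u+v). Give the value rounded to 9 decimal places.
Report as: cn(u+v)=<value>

m = k² = 0.767934989761
D = 1 − m·sn²u·sn²v = 0.3501812455780639
cn(u+v) = (cn u·cn v − sn u·sn v·dn u·dn v)/D = 0.1955059437431663/0.3501812455780639 = 0.5582992984688076

cn(u+v)=0.558299298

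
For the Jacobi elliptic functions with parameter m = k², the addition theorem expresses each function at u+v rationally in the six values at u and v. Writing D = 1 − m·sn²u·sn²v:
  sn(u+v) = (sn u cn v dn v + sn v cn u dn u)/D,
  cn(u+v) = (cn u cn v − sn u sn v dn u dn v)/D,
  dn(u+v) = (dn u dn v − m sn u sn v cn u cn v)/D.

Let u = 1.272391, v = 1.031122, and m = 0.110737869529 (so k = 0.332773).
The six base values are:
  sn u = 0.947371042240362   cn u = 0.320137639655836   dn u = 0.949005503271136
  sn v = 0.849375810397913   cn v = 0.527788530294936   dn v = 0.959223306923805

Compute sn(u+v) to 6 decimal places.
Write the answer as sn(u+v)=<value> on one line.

m = k² = 0.110737869529
D = 1 − m·sn²u·sn²v = 0.9282971938762301
sn(u+v) = (sn u·cn v·dn v + sn v·cn u·dn u)/D = 0.7376736397346924/0.9282971938762301 = 0.794652450315439

sn(u+v)=0.794652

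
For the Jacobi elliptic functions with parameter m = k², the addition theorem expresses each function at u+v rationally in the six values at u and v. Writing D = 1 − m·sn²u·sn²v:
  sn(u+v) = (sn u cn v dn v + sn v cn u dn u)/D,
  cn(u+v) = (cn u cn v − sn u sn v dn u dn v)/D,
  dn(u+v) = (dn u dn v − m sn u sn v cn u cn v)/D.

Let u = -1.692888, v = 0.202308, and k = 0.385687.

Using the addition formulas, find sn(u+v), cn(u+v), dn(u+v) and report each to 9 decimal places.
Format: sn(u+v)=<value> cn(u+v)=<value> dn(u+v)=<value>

sn u = -0.9985575424104947, cn u = -0.05369203381427417, dn u = 0.9228620549818192
sn v = 0.2007313888651845, cn v = 0.9796463185886292, dn v = 0.9969986073236071
m = k² = 0.148754461969
D = 1 − m·sn²u·sn²v = 0.9940235020722888
sn(u+v) = (sn u·cn v·dn v + sn v·cn u·dn u)/D = -0.9852434669978986/0.9940235020722888 = -0.9911671755687003
cn(u+v) = (cn u·cn v − sn u·sn v·dn u·dn v)/D = 0.1318257691425248/0.9940235020722888 = 0.1326183625112497
dn(u+v) = (dn u·dn v − m·sn u·sn v·cn u·cn v)/D = 0.9185238531960384/0.9940235020722888 = 0.9240464146784733

sn(u+v)=-0.991167176 cn(u+v)=0.132618363 dn(u+v)=0.924046415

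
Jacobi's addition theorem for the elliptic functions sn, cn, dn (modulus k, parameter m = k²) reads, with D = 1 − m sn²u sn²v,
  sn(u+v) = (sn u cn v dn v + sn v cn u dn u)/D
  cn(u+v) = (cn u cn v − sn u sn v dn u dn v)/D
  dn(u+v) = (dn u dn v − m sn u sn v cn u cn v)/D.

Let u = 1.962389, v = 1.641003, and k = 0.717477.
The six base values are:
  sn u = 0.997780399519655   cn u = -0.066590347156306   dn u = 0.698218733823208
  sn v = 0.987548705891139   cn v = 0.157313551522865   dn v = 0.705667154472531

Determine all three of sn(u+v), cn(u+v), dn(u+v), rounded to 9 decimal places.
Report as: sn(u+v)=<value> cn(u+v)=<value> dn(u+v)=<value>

m = k² = 0.514773245529
D = 1 − m·sn²u·sn²v = 0.5001922887932326
sn(u+v) = (sn u·cn v·dn v + sn v·cn u·dn u)/D = 0.06484889659012934/0.5001922887932326 = 0.1296479334909066
cn(u+v) = (cn u·cn v − sn u·sn v·dn u·dn v)/D = -0.495970711211111/0.5001922887932326 = -0.9915600906357302
dn(u+v) = (dn u·dn v − m·sn u·sn v·cn u·cn v)/D = 0.4980236028256877/0.5001922887932326 = 0.9956642954796902

sn(u+v)=0.129647933 cn(u+v)=-0.991560091 dn(u+v)=0.995664295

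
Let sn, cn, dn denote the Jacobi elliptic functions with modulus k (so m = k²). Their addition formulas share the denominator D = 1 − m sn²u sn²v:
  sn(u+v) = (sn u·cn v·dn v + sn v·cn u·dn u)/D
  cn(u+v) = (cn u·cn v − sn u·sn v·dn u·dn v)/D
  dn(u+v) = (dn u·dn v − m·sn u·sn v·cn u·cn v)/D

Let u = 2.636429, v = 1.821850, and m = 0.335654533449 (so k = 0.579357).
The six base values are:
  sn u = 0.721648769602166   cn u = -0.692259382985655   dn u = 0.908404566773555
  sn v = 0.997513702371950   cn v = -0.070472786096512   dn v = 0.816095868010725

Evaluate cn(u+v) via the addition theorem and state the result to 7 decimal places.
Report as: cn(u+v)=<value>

cn(u+v)=-0.5869685

m = k² = 0.335654533449
D = 1 − m·sn²u·sn²v = 0.8260669917058035
cn(u+v) = (cn u·cn v − sn u·sn v·dn u·dn v)/D = -0.4848752671898259/0.8260669917058035 = -0.5869684566242903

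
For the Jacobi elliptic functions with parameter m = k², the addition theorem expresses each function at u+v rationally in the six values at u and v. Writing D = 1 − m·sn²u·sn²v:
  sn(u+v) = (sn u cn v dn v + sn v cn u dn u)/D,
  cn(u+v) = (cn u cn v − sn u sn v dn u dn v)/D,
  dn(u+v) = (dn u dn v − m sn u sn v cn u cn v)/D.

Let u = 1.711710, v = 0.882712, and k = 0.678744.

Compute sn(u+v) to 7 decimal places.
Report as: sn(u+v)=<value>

sn u = 0.9967077041341536, cn u = 0.0810786810427041, dn u = 0.7364340207909339
sn v = 0.7432311051503803, cn v = 0.6690347706486894, dn v = 0.8634329288170652
m = k² = 0.460693417536
D = 1 − m·sn²u·sn²v = 0.7471893346239776
sn(u+v) = (sn u·cn v·dn v + sn v·cn u·dn u)/D = 0.6201424616703605/0.7471893346239776 = 0.8299669614294571

sn(u+v)=0.8299670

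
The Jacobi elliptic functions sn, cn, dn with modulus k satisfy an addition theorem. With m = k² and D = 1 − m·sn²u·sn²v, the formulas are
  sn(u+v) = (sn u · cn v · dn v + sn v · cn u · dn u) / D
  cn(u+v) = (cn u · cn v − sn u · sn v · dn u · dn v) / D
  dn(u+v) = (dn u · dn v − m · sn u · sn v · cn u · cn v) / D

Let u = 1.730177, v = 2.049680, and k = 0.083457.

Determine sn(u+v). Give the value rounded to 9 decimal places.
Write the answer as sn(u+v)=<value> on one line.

sn(u+v)=-0.591163823

sn u = 0.9878422478241259, cn u = -0.1554596198817502, dn u = 0.9965958352551369
sn v = 0.8894773966052614, cn v = -0.4569791690310692, dn v = 0.9972409160399806
m = k² = 0.006965070849
D = 1 − m·sn²u·sn²v = 0.9946226220371202
sn(u+v) = (sn u·cn v·dn v + sn v·cn u·dn u)/D = -0.5879849121734618/0.9946226220371202 = -0.5911638234903505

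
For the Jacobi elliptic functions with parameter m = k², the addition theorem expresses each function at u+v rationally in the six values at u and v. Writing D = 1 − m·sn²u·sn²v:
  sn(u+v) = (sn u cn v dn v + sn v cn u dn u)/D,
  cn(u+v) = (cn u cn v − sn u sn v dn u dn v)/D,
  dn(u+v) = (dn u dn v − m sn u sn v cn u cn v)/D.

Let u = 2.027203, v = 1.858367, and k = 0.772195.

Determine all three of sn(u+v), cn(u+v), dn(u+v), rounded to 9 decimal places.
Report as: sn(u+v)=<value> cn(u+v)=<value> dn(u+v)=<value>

sn u = 0.998653492802884, cn u = -0.05187678972912667, dn u = 0.6366471591606396
sn v = 0.9984629275456495, cn v = 0.05542366206748798, dn v = 0.6368253607202074
m = k² = 0.596285118025
D = 1 − m·sn²u·sn²v = 0.407146333988102
sn(u+v) = (sn u·cn v·dn v + sn v·cn u·dn u)/D = 0.00227122276492608/0.407146333988102 = 0.005578394241399337
cn(u+v) = (cn u·cn v − sn u·sn v·dn u·dn v)/D = -0.4071399990508218/0.407146333988102 = -0.9999844406377969
dn(u+v) = (dn u·dn v − m·sn u·sn v·cn u·cn v)/D = 0.4071425565711424/0.407146333988102 = 0.9999907222130121

sn(u+v)=0.005578394 cn(u+v)=-0.999984441 dn(u+v)=0.999990722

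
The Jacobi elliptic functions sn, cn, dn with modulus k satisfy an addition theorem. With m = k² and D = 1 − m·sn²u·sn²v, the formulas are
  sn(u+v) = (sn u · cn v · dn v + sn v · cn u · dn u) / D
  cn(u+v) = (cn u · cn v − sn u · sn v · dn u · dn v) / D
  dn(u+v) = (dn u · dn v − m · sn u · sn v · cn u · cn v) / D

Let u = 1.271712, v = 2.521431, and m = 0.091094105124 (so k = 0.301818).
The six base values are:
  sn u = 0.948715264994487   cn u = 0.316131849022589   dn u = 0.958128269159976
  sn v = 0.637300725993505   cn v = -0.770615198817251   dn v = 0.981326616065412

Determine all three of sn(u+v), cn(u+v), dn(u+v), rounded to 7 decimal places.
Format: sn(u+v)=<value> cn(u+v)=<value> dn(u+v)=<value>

sn(u+v)=-0.5424719 cn(u+v)=-0.8400740 dn(u+v)=0.9865056

m = k² = 0.091094105124
D = 1 − m·sn²u·sn²v = 0.9666994905762167
sn(u+v) = (sn u·cn v·dn v + sn v·cn u·dn u)/D = -0.5244072810578174/0.9666994905762167 = -0.542471870700207
cn(u+v) = (cn u·cn v − sn u·sn v·dn u·dn v)/D = -0.8120990756390899/0.9666994905762167 = -0.8400739666833022
dn(u+v) = (dn u·dn v − m·sn u·sn v·cn u·cn v)/D = 0.9536544202248688/0.9666994905762167 = 0.9865055578506903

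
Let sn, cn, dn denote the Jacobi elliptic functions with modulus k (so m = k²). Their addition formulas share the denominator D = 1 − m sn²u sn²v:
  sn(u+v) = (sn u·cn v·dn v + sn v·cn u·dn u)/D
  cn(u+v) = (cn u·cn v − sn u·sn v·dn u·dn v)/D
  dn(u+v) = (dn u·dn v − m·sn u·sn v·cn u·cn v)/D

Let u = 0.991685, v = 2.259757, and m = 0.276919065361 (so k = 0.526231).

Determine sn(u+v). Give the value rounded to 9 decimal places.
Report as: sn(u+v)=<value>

sn u = 0.8162464727380351, cn u = 0.5777038131626934, dn u = 0.9030505927665782
sn v = 0.8860570236176319, cn v = -0.4635762622243111, dn v = 0.8846421078294641
m = k² = 0.276919065361
D = 1 − m·sn²u·sn²v = 0.8551498873572779
sn(u+v) = (sn u·cn v·dn v + sn v·cn u·dn u)/D = 0.1275102730606927/0.8551498873572779 = 0.1491086825196755

sn(u+v)=0.149108683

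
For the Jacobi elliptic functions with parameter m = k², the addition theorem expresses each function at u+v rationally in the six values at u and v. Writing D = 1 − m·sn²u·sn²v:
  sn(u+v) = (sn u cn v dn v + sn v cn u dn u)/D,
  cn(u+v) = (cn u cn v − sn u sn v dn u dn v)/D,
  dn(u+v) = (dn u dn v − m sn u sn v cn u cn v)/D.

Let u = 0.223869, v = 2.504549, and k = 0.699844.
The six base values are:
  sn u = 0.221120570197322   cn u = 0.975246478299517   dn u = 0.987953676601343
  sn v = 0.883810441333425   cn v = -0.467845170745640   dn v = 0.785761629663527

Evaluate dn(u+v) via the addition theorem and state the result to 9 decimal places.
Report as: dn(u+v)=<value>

m = k² = 0.489781624336
D = 1 − m·sn²u·sn²v = 0.9812940816470321
dn(u+v) = (dn u·dn v − m·sn u·sn v·cn u·cn v)/D = 0.8199685154304844/0.9812940816470321 = 0.835599165190343

dn(u+v)=0.835599165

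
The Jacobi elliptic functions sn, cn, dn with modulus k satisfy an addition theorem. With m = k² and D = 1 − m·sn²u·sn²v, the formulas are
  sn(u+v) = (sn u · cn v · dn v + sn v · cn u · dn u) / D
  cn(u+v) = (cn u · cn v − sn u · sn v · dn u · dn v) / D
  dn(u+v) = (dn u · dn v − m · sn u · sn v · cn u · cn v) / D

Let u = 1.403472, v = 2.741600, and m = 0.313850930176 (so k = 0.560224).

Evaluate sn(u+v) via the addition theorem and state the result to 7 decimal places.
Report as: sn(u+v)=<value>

sn(u+v)=-0.6324141

sn u = 0.9650137603485313, cn u = 0.2621992416808016, dn u = 0.8412644247797053
sn v = 0.6336080442667809, cn v = -0.773654216197666, dn v = 0.9348805651872797
m = k² = 0.313850930176
D = 1 − m·sn²u·sn²v = 0.8826638600094911
sn(u+v) = (sn u·cn v·dn v + sn v·cn u·dn u)/D = -0.5582090814435052/0.8826638600094911 = -0.6324141122505038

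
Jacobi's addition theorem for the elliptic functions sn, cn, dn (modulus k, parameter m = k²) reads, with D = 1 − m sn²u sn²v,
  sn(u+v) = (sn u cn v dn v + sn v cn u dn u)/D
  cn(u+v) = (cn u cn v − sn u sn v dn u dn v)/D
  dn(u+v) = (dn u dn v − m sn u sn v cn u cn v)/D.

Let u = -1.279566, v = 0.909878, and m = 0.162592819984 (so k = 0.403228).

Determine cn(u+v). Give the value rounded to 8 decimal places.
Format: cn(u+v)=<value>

cn(u+v)=0.93292019

sn u = -0.9453543682497366, cn u = 0.3260446571117849, dn u = 0.9244953374682062
sn v = 0.7787272531161135, cn v = 0.6273626265998258, dn v = 0.949421450446475
m = k² = 0.162592819984
D = 1 − m·sn²u·sn²v = 0.9118826593122503
cn(u+v) = (cn u·cn v − sn u·sn v·dn u·dn v)/D = 0.8507137437476475/0.9118826593122503 = 0.9329201899609134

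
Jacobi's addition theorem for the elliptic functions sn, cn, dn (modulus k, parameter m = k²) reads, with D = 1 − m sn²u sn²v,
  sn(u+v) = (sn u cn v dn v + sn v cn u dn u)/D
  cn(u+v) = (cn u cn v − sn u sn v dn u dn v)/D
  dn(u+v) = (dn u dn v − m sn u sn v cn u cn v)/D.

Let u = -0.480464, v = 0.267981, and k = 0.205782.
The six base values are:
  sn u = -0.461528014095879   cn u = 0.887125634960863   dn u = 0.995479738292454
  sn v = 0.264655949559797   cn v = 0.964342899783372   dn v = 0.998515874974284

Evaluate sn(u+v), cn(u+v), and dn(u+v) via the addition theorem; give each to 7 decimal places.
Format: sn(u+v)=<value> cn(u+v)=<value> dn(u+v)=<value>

sn(u+v)=-0.2108221 cn(u+v)=0.9775244 dn(u+v)=0.9990585

m = k² = 0.042346231524
D = 1 − m·sn²u·sn²v = 0.9993682078505103
sn(u+v) = (sn u·cn v·dn v + sn v·cn u·dn u)/D = -0.2106889256986672/0.9993682078505103 = -0.2108221214599444
cn(u+v) = (cn u·cn v − sn u·sn v·dn u·dn v)/D = 0.976906848911544/0.9993682078505103 = 0.9775244411794155
dn(u+v) = (dn u·dn v − m·sn u·sn v·cn u·cn v)/D = 0.9984272998685604/0.9993682078505103 = 0.9990584971839622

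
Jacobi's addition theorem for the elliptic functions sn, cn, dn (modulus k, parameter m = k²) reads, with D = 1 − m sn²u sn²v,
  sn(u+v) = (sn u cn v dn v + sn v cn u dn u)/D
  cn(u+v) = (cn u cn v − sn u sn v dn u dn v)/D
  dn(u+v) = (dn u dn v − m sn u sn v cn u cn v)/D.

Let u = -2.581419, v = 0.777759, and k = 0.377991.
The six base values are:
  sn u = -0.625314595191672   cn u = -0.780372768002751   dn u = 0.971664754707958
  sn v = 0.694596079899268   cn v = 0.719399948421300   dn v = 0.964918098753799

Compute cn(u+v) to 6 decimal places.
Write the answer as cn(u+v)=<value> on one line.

m = k² = 0.142877196081
D = 1 − m·sn²u·sn²v = 0.9730459080489418
cn(u+v) = (cn u·cn v − sn u·sn v·dn u·dn v)/D = -0.1541719749950507/0.9730459080489418 = -0.1584426528283558

cn(u+v)=-0.158443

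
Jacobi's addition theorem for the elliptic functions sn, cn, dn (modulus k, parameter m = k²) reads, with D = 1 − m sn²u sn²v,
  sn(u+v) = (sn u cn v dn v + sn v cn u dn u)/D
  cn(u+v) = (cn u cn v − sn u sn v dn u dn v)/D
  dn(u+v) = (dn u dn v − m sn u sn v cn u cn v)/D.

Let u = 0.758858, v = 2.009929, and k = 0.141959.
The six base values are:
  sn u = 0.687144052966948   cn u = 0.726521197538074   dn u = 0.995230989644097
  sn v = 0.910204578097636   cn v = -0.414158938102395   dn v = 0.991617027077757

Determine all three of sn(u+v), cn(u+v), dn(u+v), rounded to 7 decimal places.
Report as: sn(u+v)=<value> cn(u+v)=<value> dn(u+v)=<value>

m = k² = 0.020152357681
D = 1 − m·sn²u·sn²v = 0.9921168556658372
sn(u+v) = (sn u·cn v·dn v + sn v·cn u·dn u)/D = 0.3759280875583773/0.9921168556658372 = 0.3789151302203021
cn(u+v) = (cn u·cn v − sn u·sn v·dn u·dn v)/D = -0.9181361164233594/0.9921168556658372 = -0.9254314259252986
dn(u+v) = (dn u·dn v − m·sn u·sn v·cn u·cn v)/D = 0.9906805162487486/0.9921168556658372 = 0.9985522477429087

sn(u+v)=0.3789151 cn(u+v)=-0.9254314 dn(u+v)=0.9985522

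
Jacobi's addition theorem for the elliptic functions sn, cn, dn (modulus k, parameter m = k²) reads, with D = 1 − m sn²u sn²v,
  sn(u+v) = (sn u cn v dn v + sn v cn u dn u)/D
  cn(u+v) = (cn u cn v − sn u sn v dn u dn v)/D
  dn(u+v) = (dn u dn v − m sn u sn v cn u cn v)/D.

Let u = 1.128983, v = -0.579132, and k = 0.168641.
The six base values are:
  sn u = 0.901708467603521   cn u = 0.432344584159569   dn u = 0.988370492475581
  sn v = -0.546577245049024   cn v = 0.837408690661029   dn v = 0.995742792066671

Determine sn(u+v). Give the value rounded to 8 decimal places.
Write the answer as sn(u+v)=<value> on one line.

sn(u+v)=0.52192791

m = k² = 0.028439786881
D = 1 − m·sn²u·sn²v = 0.9930918504907278
sn(u+v) = (sn u·cn v·dn v + sn v·cn u·dn u)/D = 0.5183223497072308/0.9930918504907278 = 0.5219279057129573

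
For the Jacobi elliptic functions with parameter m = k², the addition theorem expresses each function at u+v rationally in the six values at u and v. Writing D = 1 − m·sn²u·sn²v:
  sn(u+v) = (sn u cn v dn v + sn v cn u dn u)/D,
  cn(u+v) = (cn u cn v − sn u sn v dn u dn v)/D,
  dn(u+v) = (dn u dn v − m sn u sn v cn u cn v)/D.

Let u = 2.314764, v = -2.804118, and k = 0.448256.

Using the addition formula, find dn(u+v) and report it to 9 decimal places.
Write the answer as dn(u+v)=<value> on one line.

sn u = 0.8292234171470744, cn u = -0.558917278722826, dn u = 0.928351151116366
sn v = -0.4896744653496645, cn v = -0.8719053377428769, dn v = 0.975612608557005
m = k² = 0.200933441536
D = 1 − m·sn²u·sn²v = 0.9668708529620898
dn(u+v) = (dn u·dn v − m·sn u·sn v·cn u·cn v)/D = 0.9454712470526609/0.9668708529620898 = 0.9778671517050397

dn(u+v)=0.977867152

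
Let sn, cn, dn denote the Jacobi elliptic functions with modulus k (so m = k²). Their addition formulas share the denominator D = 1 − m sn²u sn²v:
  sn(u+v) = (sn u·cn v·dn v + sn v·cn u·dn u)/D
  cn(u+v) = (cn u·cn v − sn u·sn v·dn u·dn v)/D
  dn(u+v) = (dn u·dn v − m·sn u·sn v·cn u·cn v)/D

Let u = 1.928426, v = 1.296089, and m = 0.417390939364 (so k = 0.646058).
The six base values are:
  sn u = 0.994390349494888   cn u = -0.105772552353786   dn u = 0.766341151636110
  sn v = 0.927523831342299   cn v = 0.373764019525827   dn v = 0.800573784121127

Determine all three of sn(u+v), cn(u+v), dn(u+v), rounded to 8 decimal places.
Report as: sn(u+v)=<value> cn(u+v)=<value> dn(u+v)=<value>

m = k² = 0.417390939364
D = 1 − m·sn²u·sn²v = 0.6449357289166621
sn(u+v) = (sn u·cn v·dn v + sn v·cn u·dn u)/D = 0.2223640275383424/0.6449357289166621 = 0.3447847864032294
cn(u+v) = (cn u·cn v − sn u·sn v·dn u·dn v)/D = -0.6053894066550831/0.6449357289166621 = -0.9386817624013367
dn(u+v) = (dn u·dn v − m·sn u·sn v·cn u·cn v)/D = 0.6287319634861485/0.6449357289166621 = 0.9748753795083859

sn(u+v)=0.34478479 cn(u+v)=-0.93868176 dn(u+v)=0.97487538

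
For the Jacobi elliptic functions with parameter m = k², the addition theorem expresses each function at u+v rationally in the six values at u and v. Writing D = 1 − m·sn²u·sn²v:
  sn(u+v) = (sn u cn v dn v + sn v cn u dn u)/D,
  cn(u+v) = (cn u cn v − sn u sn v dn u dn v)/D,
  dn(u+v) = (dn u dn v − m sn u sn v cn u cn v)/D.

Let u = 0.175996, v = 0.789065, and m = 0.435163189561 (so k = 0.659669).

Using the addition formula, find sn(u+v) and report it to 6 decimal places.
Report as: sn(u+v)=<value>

sn u = 0.1747022158568001, cn u = 0.9846213159254293, dn u = 0.993337024063621
sn v = 0.6873534393665547, cn v = 0.7263231026140969, dn v = 0.8912940501325737
m = k² = 0.435163189561
D = 1 − m·sn²u·sn²v = 0.9937250654773055
sn(u+v) = (sn u·cn v·dn v + sn v·cn u·dn u)/D = 0.7853699898513042/0.9937250654773055 = 0.7903292541726073

sn(u+v)=0.790329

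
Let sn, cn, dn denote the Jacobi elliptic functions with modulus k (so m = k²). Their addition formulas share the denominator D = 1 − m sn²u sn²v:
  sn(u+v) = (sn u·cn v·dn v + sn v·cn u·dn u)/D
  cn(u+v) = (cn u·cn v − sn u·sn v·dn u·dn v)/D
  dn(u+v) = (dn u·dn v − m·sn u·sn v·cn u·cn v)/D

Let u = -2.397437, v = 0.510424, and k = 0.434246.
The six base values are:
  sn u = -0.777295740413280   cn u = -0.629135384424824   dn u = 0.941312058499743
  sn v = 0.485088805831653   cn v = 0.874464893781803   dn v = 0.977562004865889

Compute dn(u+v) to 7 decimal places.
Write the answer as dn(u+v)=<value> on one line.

m = k² = 0.188569588516
D = 1 − m·sn²u·sn²v = 0.9731906222291548
dn(u+v) = (dn u·dn v − m·sn u·sn v·cn u·cn v)/D = 0.8810738900769905/0.9731906222291548 = 0.9053456434453046

dn(u+v)=0.9053456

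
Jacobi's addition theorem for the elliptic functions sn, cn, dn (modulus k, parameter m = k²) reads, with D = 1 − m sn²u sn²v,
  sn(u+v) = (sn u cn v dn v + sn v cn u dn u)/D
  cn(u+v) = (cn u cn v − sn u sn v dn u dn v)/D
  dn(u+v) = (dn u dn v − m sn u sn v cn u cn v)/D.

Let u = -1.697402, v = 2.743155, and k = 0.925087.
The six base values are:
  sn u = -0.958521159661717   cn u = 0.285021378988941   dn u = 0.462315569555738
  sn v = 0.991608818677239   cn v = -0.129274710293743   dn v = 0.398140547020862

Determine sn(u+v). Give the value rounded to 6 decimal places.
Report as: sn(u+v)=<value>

sn(u+v)=0.793380

m = k² = 0.855785957569
D = 1 − m·sn²u·sn²v = 0.2268756963257591
sn(u+v) = (sn u·cn v·dn v + sn v·cn u·dn u)/D = 0.1799987252394931/0.2268756963257591 = 0.793380375926394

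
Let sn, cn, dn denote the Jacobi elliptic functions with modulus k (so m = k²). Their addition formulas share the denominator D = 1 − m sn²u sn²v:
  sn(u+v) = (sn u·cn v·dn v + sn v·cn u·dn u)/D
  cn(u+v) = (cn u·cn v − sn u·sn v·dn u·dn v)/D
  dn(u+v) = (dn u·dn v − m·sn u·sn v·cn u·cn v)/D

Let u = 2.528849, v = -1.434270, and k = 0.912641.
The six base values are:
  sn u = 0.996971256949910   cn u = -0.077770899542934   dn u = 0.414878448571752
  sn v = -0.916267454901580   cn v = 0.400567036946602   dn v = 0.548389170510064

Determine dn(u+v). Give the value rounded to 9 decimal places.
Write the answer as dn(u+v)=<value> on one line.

dn(u+v)=0.668324136

m = k² = 0.832913594881
D = 1 − m·sn²u·sn²v = 0.3049600819084014
dn(u+v) = (dn u·dn v − m·sn u·sn v·cn u·cn v)/D = 0.2038121832147436/0.3049600819084014 = 0.6683241358649727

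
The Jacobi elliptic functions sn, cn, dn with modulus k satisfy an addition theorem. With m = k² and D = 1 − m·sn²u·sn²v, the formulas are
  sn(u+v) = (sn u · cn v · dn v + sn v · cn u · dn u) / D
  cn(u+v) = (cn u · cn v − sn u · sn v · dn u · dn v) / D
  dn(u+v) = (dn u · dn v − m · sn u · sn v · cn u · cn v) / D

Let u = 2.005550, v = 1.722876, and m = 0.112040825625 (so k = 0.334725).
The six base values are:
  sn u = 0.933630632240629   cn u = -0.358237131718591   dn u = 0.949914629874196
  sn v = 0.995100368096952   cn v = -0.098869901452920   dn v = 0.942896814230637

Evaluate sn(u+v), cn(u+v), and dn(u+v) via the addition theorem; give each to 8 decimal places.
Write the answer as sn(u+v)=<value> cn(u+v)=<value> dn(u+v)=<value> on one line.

sn(u+v)=-0.47123636 cn(u+v)=-0.88200697 dn(u+v)=0.98748154

m = k² = 0.112040825625
D = 1 − m·sn²u·sn²v = 0.9032924771540001
sn(u+v) = (sn u·cn v·dn v + sn v·cn u·dn u)/D = -0.4256642631763434/0.9032924771540001 = -0.4712363646794469
cn(u+v) = (cn u·cn v − sn u·sn v·dn u·dn v)/D = -0.7967102574572205/0.9032924771540001 = -0.8820069663011167
dn(u+v) = (dn u·dn v − m·sn u·sn v·cn u·cn v)/D = 0.8919846494259154/0.9032924771540001 = 0.987481543338308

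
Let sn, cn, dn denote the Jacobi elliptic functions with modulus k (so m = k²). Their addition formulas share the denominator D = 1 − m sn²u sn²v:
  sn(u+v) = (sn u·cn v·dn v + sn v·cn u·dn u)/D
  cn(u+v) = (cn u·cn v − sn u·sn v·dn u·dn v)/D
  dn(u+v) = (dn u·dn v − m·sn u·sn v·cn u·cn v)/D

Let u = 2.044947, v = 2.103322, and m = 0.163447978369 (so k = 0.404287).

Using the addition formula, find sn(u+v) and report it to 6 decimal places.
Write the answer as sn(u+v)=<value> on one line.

sn(u+v)=-0.751173

sn u = 0.9321606073438498, cn u = -0.3620450277470262, dn u = 0.9262700617305918
sn v = 0.9111914635492074, cn v = -0.4119831510572409, dn v = 0.9296741719994956
m = k² = 0.163447978369
D = 1 − m·sn²u·sn²v = 0.8820819387878203
sn(u+v) = (sn u·cn v·dn v + sn v·cn u·dn u)/D = -0.6625963195573395/0.8820819387878203 = -0.7511732078630885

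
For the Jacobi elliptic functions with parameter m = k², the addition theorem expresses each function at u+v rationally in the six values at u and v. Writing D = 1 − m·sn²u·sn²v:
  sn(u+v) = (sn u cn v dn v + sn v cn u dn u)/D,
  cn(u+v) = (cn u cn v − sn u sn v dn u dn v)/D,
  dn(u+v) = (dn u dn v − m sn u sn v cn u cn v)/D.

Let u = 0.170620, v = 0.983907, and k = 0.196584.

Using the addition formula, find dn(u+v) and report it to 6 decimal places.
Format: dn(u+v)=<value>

dn(u+v)=0.983815

sn u = 0.1697620367552093, cn u = 0.9854850840457825, dn u = 0.9994429829801028
sn v = 0.8298611194689324, cn v = 0.5579700013385758, dn v = 0.9866033563429897
m = k² = 0.038645269056
D = 1 − m·sn²u·sn²v = 0.9992330124318534
dn(u+v) = (dn u·dn v − m·sn u·sn v·cn u·cn v)/D = 0.9830601362361055/0.9992330124318534 = 0.9838147098879493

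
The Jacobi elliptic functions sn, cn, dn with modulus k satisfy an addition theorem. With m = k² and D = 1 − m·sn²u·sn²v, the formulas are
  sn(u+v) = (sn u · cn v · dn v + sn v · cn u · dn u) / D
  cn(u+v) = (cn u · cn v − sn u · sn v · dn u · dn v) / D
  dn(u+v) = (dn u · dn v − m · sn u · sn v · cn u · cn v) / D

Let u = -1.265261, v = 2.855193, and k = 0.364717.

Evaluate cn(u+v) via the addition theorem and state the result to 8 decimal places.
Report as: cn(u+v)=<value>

cn(u+v)=0.03482839

sn u = -0.9433865440465131, cn u = 0.3316953851231223, dn u = 0.9389443260473402
sn v = 0.3876914295723861, cn v = -0.9217892142112098, dn v = 0.9899528792456481
m = k² = 0.133018490089
D = 1 − m·sn²u·sn²v = 0.9822064022067267
cn(u+v) = (cn u·cn v − sn u·sn v·dn u·dn v)/D = 0.03420866774511385/0.9822064022067267 = 0.0348283901105278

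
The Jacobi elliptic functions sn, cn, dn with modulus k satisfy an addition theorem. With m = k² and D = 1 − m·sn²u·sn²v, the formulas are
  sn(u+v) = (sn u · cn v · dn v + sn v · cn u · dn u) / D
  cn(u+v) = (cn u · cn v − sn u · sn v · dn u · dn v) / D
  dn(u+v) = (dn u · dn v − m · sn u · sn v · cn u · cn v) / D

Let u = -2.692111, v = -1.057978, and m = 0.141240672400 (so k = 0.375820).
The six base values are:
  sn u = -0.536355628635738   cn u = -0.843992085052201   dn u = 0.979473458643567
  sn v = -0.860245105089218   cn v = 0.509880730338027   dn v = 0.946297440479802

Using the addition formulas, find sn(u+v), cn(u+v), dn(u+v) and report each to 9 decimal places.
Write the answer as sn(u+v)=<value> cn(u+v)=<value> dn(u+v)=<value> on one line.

m = k² = 0.1412406724
D = 1 − m·sn²u·sn²v = 0.9699316302738631
sn(u+v) = (sn u·cn v·dn v + sn v·cn u·dn u)/D = 0.4523460052666462/0.9699316302738631 = 0.4663689595718463
cn(u+v) = (cn u·cn v − sn u·sn v·dn u·dn v)/D = -0.8579921088943773/0.9699316302738631 = -0.8845902970007492
dn(u+v) = (dn u·dn v − m·sn u·sn v·cn u·cn v)/D = 0.9549173459873328/0.9699316302738631 = 0.9845202653280923

sn(u+v)=0.466368960 cn(u+v)=-0.884590297 dn(u+v)=0.984520265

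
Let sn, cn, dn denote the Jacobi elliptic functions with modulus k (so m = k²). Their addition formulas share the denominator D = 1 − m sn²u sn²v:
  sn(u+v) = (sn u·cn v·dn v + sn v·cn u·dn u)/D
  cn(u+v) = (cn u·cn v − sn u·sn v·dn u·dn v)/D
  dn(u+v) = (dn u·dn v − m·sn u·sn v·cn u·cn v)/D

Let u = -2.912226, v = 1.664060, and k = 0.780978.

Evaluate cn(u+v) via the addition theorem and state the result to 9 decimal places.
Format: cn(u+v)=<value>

cn(u+v)=0.450382167

sn u = -0.7982325638462518, cn u = -0.6023493786959854, dn u = 0.7819014372440458
sn v = 0.9826124170335017, cn v = 0.1856686238748478, dn v = 0.6411702313592463
m = k² = 0.609926636484
D = 1 − m·sn²u·sn²v = 0.6247670414642717
cn(u+v) = (cn u·cn v − sn u·sn v·dn u·dn v)/D = 0.2813839342257527/0.6247670414642717 = 0.4503821673535641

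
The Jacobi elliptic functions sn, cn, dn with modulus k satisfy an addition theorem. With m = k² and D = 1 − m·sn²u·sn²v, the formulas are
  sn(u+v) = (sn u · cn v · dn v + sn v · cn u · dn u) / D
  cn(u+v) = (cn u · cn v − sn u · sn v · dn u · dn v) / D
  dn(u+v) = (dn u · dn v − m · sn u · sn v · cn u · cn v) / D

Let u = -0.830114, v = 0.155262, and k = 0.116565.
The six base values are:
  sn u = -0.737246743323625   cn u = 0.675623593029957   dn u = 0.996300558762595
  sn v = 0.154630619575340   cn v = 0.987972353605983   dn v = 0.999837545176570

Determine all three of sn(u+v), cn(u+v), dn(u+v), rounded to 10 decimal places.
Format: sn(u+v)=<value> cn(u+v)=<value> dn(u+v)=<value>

sn(u+v)=-0.6242857043 cn(u+v)=0.7811961081 dn(u+v)=0.9973487590

m = k² = 0.013587399225
D = 1 − m·sn²u·sn²v = 0.9998234153073989
sn(u+v) = (sn u·cn v·dn v + sn v·cn u·dn u)/D = -0.6241754650286251/0.9998234153073989 = -0.6242857043278191
cn(u+v) = (cn u·cn v − sn u·sn v·dn u·dn v)/D = 0.7810581608646382/0.9998234153073989 = 0.7811961081392552
dn(u+v) = (dn u·dn v − m·sn u·sn v·cn u·cn v)/D = 0.9971726424468702/0.9998234153073989 = 0.9973487589708892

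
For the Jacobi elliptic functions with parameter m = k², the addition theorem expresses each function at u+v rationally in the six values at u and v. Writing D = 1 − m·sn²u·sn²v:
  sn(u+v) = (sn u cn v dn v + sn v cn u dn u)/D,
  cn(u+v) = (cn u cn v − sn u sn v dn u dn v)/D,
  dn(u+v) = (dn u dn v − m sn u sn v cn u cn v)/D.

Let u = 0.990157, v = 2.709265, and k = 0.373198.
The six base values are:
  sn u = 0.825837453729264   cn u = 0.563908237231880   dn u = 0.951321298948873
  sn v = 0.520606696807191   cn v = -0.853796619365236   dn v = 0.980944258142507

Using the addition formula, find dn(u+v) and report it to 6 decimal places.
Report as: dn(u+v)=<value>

m = k² = 0.139276747204
D = 1 − m·sn²u·sn²v = 0.9742553337193979
dn(u+v) = (dn u·dn v − m·sn u·sn v·cn u·cn v)/D = 0.9620232433873287/0.9742553337193979 = 0.9874446770690277

dn(u+v)=0.987445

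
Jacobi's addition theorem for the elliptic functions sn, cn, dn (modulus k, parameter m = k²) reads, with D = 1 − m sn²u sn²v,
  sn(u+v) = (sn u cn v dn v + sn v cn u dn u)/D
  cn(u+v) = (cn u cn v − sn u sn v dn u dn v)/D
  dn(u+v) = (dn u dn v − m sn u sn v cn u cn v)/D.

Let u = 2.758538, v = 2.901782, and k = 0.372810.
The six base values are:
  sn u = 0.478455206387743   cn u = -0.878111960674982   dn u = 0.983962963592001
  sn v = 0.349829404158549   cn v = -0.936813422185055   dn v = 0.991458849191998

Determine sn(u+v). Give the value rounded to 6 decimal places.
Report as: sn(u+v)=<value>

m = k² = 0.1389872961
D = 1 − m·sn²u·sn²v = 0.9961062299847683
sn(u+v) = (sn u·cn v·dn v + sn v·cn u·dn u)/D = -0.7466578934576463/0.9961062299847683 = -0.7495765722387497

sn(u+v)=-0.749577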